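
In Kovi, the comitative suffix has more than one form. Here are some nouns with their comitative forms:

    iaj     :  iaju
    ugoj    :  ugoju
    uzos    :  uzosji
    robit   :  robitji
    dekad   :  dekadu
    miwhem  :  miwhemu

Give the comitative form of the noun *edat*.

edatji

The pattern is voicing of the final consonant: -ji when the stem ends in a voiceless consonant (*uzos*, *robit*); -u when the stem ends in a voiced consonant (*iaj*, *ugoj*, *dekad*, *miwhem*).
Since the final consonant of *edat* is /t/ (voiceless), it takes -ji, giving *edatji*.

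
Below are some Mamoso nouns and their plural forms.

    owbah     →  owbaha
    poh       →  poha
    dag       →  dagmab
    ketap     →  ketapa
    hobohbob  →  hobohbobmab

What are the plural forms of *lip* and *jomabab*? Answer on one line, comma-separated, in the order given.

lipa, jomababmab

The pattern is voicing of the final consonant: -a when the stem ends in a voiceless consonant (*owbah*, *poh*, *ketap*); -mab when the stem ends in a voiced consonant (*dag*, *hobohbob*).
*lip* — final consonant /p/ (voiceless) → -a → *lipa*.
Since the final consonant of *jomabab* is /b/ (voiced), it takes -mab, giving *jomababmab*.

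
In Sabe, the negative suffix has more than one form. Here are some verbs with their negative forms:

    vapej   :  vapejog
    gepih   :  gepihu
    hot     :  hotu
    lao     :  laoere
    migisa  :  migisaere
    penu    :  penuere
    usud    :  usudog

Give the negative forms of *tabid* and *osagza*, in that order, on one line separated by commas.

The alternation tracks the final sound of the stem — -u when the stem ends in a voiceless consonant (*gepih*, *hot*); -og when the stem ends in a voiced consonant (*vapej*, *usud*); -ere when the stem ends in a vowel (*lao*, *migisa*, *penu*).
*tabid*: final sound = /d/, a voiced consonant → -og → *tabidog*.
Since the final sound of *osagza* is /a/ (a vowel), it takes -ere, giving *osagzaere*.

tabidog, osagzaere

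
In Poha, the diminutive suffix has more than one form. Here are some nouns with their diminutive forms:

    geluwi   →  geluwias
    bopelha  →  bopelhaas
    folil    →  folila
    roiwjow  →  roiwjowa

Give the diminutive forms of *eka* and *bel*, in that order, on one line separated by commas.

ekaas, bela

The pattern is consonant vs. vowel: -a when the stem ends in a consonant (*folil*, *roiwjow*); -as when the stem ends in a vowel (*geluwi*, *bopelha*).
*eka* — final sound /a/ (a vowel) → -as → *ekaas*.
*bel* — final sound /l/ (a consonant) → -a → *bela*.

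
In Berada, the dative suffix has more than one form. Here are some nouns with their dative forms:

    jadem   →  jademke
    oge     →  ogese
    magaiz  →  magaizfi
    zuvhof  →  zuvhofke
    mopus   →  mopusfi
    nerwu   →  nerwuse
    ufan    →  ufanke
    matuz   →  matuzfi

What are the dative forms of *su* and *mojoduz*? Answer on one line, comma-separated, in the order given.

The suffix is conditioned by the final sound: -fi when the stem ends in a sibilant (*magaiz*, *mopus*, *matuz*); -ke when the stem ends in a non-sibilant consonant (*jadem*, *zuvhof*, *ufan*); -se when the stem ends in a vowel (*oge*, *nerwu*).
*su* — final sound /u/ (a vowel) → -se → *suse*.
The final sound of *mojoduz* is /z/, which is a sibilant, so the suffix is -fi, giving *mojoduzfi*.

suse, mojoduzfi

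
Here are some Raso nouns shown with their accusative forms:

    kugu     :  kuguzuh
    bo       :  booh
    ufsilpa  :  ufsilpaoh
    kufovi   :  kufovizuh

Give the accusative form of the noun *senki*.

Looking at the last vowel of each stem: -zuh when the last vowel of the stem is a high vowel (*kugu*, *kufovi*); -oh when the last vowel of the stem is a non-high vowel (*bo*, *ufsilpa*).
*senki* — last vowel /i/ (a high vowel) → -zuh → *senkizuh*.

senkizuh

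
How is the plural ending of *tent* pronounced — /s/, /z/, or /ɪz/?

/s/

The stem *tent* ends in a voiceless non-sibilant consonant.
The plural suffix surfaces as /ɪz/ after sibilants, /s/ after other voiceless consonants, and /z/ after other voiced sounds.
So the plural -s on *tent* is pronounced /s/.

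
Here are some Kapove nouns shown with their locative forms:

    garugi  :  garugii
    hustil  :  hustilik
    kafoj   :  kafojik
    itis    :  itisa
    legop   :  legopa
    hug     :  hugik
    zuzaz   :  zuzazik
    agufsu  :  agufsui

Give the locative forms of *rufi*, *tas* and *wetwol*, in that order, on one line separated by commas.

The pattern is voicing of the final sound: -a when the stem ends in a voiceless consonant (*itis*, *legop*); -ik when the stem ends in a voiced consonant (*hustil*, *kafoj*, *hug*, *zuzaz*); -i when the stem ends in a vowel (*garugi*, *agufsu*).
*rufi* — final sound /i/ (a vowel) → -i → *rufii*.
Since the final sound of *tas* is /s/ (a voiceless consonant), it takes -a, giving *tasa*.
*wetwol* — final sound /l/ (a voiced consonant) → -ik → *wetwolik*.

rufii, tasa, wetwolik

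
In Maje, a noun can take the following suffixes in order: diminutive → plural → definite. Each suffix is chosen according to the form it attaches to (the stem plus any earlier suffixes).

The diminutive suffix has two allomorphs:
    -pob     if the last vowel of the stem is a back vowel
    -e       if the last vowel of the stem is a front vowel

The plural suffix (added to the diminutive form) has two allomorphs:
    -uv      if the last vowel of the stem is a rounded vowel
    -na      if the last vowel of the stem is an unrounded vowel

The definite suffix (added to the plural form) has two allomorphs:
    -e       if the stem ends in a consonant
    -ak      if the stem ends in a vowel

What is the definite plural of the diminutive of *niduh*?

niduhpobuve

*niduh* — last vowel /u/ (a back vowel) → -pob → *niduhpob*.
The diminutive form *niduhpob*: last vowel = /o/, a rounded vowel → -uv → *niduhpobuv*.
The plural form *niduhpobuv*: final sound = /v/, a consonant → -e → *niduhpobuve*.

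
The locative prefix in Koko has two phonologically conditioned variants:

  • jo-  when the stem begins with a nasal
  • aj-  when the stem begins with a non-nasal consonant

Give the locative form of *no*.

jono

Since the first consonant of *no* is /n/ (a nasal), it takes jo-, giving *jono*.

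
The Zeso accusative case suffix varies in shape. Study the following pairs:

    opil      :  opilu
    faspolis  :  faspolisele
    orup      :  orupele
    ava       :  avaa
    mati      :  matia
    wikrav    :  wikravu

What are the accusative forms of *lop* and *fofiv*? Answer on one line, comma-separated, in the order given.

lopele, fofivu

The pattern is voicing of the final sound: -ele when the stem ends in a voiceless consonant (*faspolis*, *orup*); -u when the stem ends in a voiced consonant (*opil*, *wikrav*); -a when the stem ends in a vowel (*ava*, *mati*).
*lop* — final sound /p/ (a voiceless consonant) → -ele → *lopele*.
*fofiv* — final sound /v/ (a voiced consonant) → -u → *fofivu*.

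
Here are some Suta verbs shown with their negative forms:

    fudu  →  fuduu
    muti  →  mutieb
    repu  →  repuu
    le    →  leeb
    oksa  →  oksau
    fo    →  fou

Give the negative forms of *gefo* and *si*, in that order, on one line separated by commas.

The alternation tracks the last vowel of the stem — -eb when the last vowel of the stem is a front vowel (*muti*, *le*); -u when the last vowel of the stem is a back vowel (*fudu*, *repu*, *oksa*, *fo*).
Since the last vowel of *gefo* is /o/ (a back vowel), it takes -u, giving *gefou*.
*si*: last vowel = /i/, a front vowel → -eb → *sieb*.

gefou, sieb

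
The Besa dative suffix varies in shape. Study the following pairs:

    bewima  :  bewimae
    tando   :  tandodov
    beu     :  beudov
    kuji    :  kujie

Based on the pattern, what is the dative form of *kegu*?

Looking at the last vowel of each stem: -dov when the last vowel of the stem is a rounded vowel (*tando*, *beu*); -e when the last vowel of the stem is an unrounded vowel (*bewima*, *kuji*).
Since the last vowel of *kegu* is /u/ (a rounded vowel), it takes -dov, giving *kegudov*.

kegudov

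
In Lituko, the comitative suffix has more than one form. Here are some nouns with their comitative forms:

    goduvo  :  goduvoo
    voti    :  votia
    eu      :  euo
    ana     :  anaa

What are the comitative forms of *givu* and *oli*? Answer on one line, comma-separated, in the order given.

givuo, olia

The pattern is rounding harmony: -o when the last vowel of the stem is a rounded vowel (*goduvo*, *eu*); -a when the last vowel of the stem is an unrounded vowel (*voti*, *ana*).
*givu* — last vowel /u/ (a rounded vowel) → -o → *givuo*.
The last vowel of *oli* is /i/, which is an unrounded vowel, so the suffix is -a, giving *olia*.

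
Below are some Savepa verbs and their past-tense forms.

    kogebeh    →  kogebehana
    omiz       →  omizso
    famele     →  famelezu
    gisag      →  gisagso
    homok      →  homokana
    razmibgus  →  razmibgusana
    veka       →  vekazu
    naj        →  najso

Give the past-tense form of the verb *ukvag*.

ukvagso

Looking at the final sound of each stem: -ana when the stem ends in a voiceless consonant (*kogebeh*, *homok*, *razmibgus*); -so when the stem ends in a voiced consonant (*omiz*, *gisag*, *naj*); -zu when the stem ends in a vowel (*famele*, *veka*).
*ukvag* — final sound /g/ (a voiced consonant) → -so → *ukvagso*.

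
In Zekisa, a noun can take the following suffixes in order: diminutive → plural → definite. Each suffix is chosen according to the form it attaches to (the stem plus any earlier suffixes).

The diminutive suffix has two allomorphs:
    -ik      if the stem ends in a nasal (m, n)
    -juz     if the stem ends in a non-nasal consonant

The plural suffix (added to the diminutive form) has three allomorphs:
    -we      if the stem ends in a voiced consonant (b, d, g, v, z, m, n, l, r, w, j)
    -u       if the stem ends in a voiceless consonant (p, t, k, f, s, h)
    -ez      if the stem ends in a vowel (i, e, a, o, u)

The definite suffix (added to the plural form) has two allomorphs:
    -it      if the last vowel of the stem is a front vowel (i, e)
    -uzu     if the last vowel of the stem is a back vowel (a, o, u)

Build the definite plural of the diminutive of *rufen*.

rufenikuuzu

The final consonant of *rufen* is /n/, which is a nasal, so the diminutive suffix is -ik, giving *rufenik*.
Since the final sound of the diminutive form *rufenik* is /k/ (a voiceless consonant), it takes -u, giving *rufeniku*.
The last vowel of the plural form *rufeniku* is /u/, which is a back vowel, so the definite suffix is -uzu, giving *rufenikuuzu*.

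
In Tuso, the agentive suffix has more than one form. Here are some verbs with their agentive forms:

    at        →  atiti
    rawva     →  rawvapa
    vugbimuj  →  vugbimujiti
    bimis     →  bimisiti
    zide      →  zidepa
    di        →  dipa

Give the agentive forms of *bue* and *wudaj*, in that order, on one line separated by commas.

buepa, wudajiti

The suffix is conditioned by the final sound: -iti when the stem ends in a consonant (*at*, *vugbimuj*, *bimis*); -pa when the stem ends in a vowel (*rawva*, *zide*, *di*).
The final sound of *bue* is /e/, which is a vowel, so the suffix is -pa, giving *buepa*.
*wudaj*: final sound = /j/, a consonant → -iti → *wudajiti*.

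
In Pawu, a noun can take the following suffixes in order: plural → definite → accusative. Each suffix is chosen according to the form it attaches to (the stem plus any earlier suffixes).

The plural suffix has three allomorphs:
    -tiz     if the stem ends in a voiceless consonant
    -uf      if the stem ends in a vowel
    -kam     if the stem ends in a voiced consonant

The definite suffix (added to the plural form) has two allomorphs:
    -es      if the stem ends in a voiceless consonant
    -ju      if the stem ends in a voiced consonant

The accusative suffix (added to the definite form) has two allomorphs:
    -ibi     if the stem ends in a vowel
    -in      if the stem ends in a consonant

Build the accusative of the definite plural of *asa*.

asaufesin

*asa* — final sound /a/ (a vowel) → -uf → *asauf*.
The plural form *asauf* — final consonant /f/ (voiceless) → -es → *asaufes*.
The definite form *asaufes*: final sound = /s/, a consonant → -in → *asaufesin*.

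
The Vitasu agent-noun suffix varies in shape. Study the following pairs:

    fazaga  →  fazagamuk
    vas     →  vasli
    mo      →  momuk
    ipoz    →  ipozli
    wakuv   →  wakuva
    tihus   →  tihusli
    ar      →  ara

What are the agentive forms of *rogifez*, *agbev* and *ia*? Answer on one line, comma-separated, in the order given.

rogifezli, agbeva, iamuk

The alternation tracks the final sound of the stem — -li when the stem ends in a sibilant (*vas*, *ipoz*, *tihus*); -a when the stem ends in a non-sibilant consonant (*wakuv*, *ar*); -muk when the stem ends in a vowel (*fazaga*, *mo*).
The final sound of *rogifez* is /z/, which is a sibilant, so the suffix is -li, giving *rogifezli*.
The final sound of *agbev* is /v/, which is a non-sibilant consonant, so the suffix is -a, giving *agbeva*.
The final sound of *ia* is /a/, which is a vowel, so the suffix is -muk, giving *iamuk*.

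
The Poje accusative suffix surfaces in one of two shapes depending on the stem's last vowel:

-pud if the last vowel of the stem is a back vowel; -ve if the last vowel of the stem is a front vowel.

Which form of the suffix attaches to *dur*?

*dur*: last vowel = /u/, a back vowel → -pud.

-pud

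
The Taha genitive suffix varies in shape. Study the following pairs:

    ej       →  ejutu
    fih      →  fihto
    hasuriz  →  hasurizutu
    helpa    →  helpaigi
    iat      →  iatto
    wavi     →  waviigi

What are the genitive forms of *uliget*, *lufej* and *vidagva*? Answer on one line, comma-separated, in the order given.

Looking at the final sound of each stem: -to when the stem ends in a voiceless consonant (*fih*, *iat*); -utu when the stem ends in a voiced consonant (*ej*, *hasuriz*); -igi when the stem ends in a vowel (*helpa*, *wavi*).
The final sound of *uliget* is /t/, which is a voiceless consonant, so the suffix is -to, giving *uligetto*.
*lufej*: final sound = /j/, a voiced consonant → -utu → *lufejutu*.
The final sound of *vidagva* is /a/, which is a vowel, so the suffix is -igi, giving *vidagvaigi*.

uligetto, lufejutu, vidagvaigi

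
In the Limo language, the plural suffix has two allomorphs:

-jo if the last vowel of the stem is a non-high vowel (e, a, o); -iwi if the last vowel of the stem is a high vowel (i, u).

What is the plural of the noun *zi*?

ziiwi

Since the last vowel of *zi* is /i/ (a high vowel), it takes -iwi, giving *ziiwi*.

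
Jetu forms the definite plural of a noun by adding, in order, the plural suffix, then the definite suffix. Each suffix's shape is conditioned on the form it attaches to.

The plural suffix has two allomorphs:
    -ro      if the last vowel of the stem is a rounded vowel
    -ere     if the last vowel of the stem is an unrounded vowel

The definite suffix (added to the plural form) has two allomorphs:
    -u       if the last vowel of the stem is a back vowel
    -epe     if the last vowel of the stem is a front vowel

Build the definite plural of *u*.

urou

*u* — last vowel /u/ (a rounded vowel) → -ro → *uro*.
The last vowel of the plural form *uro* is /o/, which is a back vowel, so the definite suffix is -u, giving *urou*.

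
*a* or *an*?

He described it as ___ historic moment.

The indefinite article is chosen by the initial *sound* of the following word, not its spelling.
*historic* begins with the sound /h/ (h is pronounced in standard usage) — a consonant sound.
So the article is *a*: He described it as a historic moment.

a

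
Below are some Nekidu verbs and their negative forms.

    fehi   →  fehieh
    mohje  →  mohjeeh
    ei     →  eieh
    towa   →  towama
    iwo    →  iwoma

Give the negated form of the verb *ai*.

Looking at the last vowel of each stem: -eh when the last vowel of the stem is a front vowel (*fehi*, *mohje*, *ei*); -ma when the last vowel of the stem is a back vowel (*towa*, *iwo*).
*ai* — last vowel /i/ (a front vowel) → -eh → *aieh*.

aieh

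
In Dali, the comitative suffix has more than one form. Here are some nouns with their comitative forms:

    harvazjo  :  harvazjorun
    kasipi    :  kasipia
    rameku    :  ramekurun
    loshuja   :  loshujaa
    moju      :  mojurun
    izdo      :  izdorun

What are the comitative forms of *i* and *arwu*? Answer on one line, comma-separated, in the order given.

The pattern is rounding harmony: -run when the last vowel of the stem is a rounded vowel (*harvazjo*, *rameku*, *moju*, *izdo*); -a when the last vowel of the stem is an unrounded vowel (*kasipi*, *loshuja*).
*i*: last vowel = /i/, an unrounded vowel → -a → *ia*.
The last vowel of *arwu* is /u/, which is a rounded vowel, so the suffix is -run, giving *arwurun*.

ia, arwurun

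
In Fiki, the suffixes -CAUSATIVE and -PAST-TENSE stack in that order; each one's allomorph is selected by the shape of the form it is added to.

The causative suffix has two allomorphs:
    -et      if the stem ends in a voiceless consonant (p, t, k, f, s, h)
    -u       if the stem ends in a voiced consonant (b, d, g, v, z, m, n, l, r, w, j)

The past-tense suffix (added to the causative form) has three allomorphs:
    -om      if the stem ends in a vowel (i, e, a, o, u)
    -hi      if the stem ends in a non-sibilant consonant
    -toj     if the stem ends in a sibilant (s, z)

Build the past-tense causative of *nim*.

nimuom

*nim* — final consonant /m/ (voiced) → -u → *nimu*.
The causative form *nimu* — final sound /u/ (a vowel) → -om → *nimuom*.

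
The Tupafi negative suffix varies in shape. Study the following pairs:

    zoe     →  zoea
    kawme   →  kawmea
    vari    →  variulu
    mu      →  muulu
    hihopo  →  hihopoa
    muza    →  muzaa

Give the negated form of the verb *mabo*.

maboa

The suffix is conditioned by the last vowel: -ulu when the last vowel of the stem is a high vowel (*vari*, *mu*); -a when the last vowel of the stem is a non-high vowel (*zoe*, *kawme*, *hihopo*, *muza*).
Since the last vowel of *mabo* is /o/ (a non-high vowel), it takes -a, giving *maboa*.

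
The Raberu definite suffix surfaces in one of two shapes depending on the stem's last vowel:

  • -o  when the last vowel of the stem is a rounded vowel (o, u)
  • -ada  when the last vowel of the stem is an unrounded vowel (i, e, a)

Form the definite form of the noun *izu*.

*izu*: last vowel = /u/, a rounded vowel → -o → *izuo*.

izuo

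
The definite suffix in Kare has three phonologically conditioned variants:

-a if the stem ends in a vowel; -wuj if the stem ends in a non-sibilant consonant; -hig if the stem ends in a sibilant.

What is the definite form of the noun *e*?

Since the final sound of *e* is /e/ (a vowel), it takes -a, giving *ea*.

ea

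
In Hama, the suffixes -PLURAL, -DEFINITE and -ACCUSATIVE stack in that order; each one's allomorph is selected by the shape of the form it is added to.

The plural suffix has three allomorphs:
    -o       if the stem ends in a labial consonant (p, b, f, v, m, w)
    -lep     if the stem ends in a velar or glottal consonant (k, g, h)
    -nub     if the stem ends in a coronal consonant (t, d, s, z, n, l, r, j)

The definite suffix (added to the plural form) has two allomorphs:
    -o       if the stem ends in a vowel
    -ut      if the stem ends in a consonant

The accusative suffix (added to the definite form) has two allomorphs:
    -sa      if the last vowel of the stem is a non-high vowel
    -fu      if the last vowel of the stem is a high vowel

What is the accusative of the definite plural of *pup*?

pupoosa

The final consonant of *pup* is /p/, which is labial, so the plural suffix is -o, giving *pupo*.
Since the final sound of the plural form *pupo* is /o/ (a vowel), it takes -o, giving *pupoo*.
The definite form *pupoo*: last vowel = /o/, a non-high vowel → -sa → *pupoosa*.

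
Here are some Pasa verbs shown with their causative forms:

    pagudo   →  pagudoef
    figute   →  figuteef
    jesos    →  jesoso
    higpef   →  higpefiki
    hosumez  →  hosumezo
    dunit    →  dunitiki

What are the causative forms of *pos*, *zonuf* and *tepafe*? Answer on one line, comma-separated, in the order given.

poso, zonufiki, tepafeef

The pattern is sibilance of the final sound: -o when the stem ends in a sibilant (*jesos*, *hosumez*); -iki when the stem ends in a non-sibilant consonant (*higpef*, *dunit*); -ef when the stem ends in a vowel (*pagudo*, *figute*).
The final sound of *pos* is /s/, which is a sibilant, so the suffix is -o, giving *poso*.
*zonuf*: final sound = /f/, a non-sibilant consonant → -iki → *zonufiki*.
*tepafe*: final sound = /e/, a vowel → -ef → *tepafeef*.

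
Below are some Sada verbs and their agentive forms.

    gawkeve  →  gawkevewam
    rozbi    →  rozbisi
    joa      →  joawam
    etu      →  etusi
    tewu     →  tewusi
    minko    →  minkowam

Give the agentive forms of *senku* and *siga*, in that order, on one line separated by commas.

senkusi, sigawam

The suffix is conditioned by the last vowel: -si when the last vowel of the stem is a high vowel (*rozbi*, *etu*, *tewu*); -wam when the last vowel of the stem is a non-high vowel (*gawkeve*, *joa*, *minko*).
*senku* — last vowel /u/ (a high vowel) → -si → *senkusi*.
The last vowel of *siga* is /a/, which is a non-high vowel, so the suffix is -wam, giving *sigawam*.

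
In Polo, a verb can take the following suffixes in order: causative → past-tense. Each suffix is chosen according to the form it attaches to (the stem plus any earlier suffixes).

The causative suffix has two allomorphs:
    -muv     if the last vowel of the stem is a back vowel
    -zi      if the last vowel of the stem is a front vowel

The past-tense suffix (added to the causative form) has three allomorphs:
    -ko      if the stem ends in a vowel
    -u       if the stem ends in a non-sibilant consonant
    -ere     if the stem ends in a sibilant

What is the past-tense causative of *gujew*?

*gujew*: last vowel = /e/, a front vowel → -zi → *gujewzi*.
Since the final sound of the causative form *gujewzi* is /i/ (a vowel), it takes -ko, giving *gujewziko*.

gujewziko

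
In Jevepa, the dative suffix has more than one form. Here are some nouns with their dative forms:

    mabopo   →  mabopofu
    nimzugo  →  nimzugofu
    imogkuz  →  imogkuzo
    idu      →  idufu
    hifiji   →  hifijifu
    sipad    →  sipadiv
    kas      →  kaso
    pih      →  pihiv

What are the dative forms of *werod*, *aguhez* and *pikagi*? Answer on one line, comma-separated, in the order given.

werodiv, aguhezo, pikagifu

Looking at the final sound of each stem: -o when the stem ends in a sibilant (*imogkuz*, *kas*); -iv when the stem ends in a non-sibilant consonant (*sipad*, *pih*); -fu when the stem ends in a vowel (*mabopo*, *nimzugo*, *idu*, *hifiji*).
*werod*: final sound = /d/, a non-sibilant consonant → -iv → *werodiv*.
The final sound of *aguhez* is /z/, which is a sibilant, so the suffix is -o, giving *aguhezo*.
The final sound of *pikagi* is /i/, which is a vowel, so the suffix is -fu, giving *pikagifu*.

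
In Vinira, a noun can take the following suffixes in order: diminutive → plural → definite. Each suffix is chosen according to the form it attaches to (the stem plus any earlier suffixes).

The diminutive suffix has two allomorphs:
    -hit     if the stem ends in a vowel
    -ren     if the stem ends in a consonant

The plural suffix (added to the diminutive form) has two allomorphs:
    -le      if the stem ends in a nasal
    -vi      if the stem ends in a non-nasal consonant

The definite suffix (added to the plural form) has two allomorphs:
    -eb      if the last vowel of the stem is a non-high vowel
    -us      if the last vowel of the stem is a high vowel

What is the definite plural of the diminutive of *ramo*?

*ramo*: final sound = /o/, a vowel → -hit → *ramohit*.
The final consonant of the diminutive form *ramohit* is /t/, which is non-nasal, so the plural suffix is -vi, giving *ramohitvi*.
The plural form *ramohitvi* — last vowel /i/ (a high vowel) → -us → *ramohitvius*.

ramohitvius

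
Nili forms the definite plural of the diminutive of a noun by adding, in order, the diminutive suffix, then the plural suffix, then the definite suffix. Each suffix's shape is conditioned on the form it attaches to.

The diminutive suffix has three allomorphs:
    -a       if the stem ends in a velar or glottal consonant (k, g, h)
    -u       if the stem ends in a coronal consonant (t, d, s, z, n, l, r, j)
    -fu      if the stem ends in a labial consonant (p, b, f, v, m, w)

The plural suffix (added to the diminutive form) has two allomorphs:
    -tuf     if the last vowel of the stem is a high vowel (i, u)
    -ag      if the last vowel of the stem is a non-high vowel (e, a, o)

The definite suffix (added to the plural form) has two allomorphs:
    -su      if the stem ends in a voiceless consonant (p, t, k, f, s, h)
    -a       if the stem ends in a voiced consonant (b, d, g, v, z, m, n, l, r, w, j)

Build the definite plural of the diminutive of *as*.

asutufsu

*as*: final consonant = /s/, coronal → -u → *asu*.
The diminutive form *asu* — last vowel /u/ (a high vowel) → -tuf → *asutuf*.
The plural form *asutuf*: final consonant = /f/, voiceless → -su → *asutufsu*.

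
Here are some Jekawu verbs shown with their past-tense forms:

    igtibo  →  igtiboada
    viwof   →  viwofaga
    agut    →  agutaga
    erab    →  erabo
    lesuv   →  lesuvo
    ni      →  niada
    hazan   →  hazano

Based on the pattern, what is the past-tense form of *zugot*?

zugotaga

The pattern is voicing of the final sound: -aga when the stem ends in a voiceless consonant (*viwof*, *agut*); -o when the stem ends in a voiced consonant (*erab*, *lesuv*, *hazan*); -ada when the stem ends in a vowel (*igtibo*, *ni*).
*zugot* — final sound /t/ (a voiceless consonant) → -aga → *zugotaga*.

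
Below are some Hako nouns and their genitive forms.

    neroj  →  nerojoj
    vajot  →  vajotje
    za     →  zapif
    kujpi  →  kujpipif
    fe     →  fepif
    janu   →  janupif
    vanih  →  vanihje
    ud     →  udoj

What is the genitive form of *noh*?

nohje

The alternation tracks the final sound of the stem — -je when the stem ends in a voiceless consonant (*vajot*, *vanih*); -oj when the stem ends in a voiced consonant (*neroj*, *ud*); -pif when the stem ends in a vowel (*za*, *kujpi*, *fe*, *janu*).
Since the final sound of *noh* is /h/ (a voiceless consonant), it takes -je, giving *nohje*.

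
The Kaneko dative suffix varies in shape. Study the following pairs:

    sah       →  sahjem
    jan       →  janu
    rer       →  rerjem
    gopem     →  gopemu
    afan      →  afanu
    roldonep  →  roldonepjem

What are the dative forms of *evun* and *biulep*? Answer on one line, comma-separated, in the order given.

The suffix is conditioned by the final consonant: -u when the stem ends in a nasal (*jan*, *gopem*, *afan*); -jem when the stem ends in a non-nasal consonant (*sah*, *rer*, *roldonep*).
*evun*: final consonant = /n/, a nasal → -u → *evunu*.
*biulep* — final consonant /p/ (non-nasal) → -jem → *biulepjem*.

evunu, biulepjem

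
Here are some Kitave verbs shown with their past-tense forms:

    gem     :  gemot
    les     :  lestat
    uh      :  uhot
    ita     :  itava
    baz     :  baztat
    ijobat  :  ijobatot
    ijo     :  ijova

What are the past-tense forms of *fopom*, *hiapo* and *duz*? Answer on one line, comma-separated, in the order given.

fopomot, hiapova, duztat

The pattern is sibilance of the final sound: -tat when the stem ends in a sibilant (*les*, *baz*); -ot when the stem ends in a non-sibilant consonant (*gem*, *uh*, *ijobat*); -va when the stem ends in a vowel (*ita*, *ijo*).
Since the final sound of *fopom* is /m/ (a non-sibilant consonant), it takes -ot, giving *fopomot*.
The final sound of *hiapo* is /o/, which is a vowel, so the suffix is -va, giving *hiapova*.
*duz* — final sound /z/ (a sibilant) → -tat → *duztat*.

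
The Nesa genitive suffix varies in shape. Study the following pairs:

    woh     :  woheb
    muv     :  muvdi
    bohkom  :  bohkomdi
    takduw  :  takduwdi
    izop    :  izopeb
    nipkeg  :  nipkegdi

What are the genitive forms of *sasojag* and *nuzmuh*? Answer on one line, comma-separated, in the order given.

The alternation tracks the final consonant of the stem — -eb when the stem ends in a voiceless consonant (*woh*, *izop*); -di when the stem ends in a voiced consonant (*muv*, *bohkom*, *takduw*, *nipkeg*).
Since the final consonant of *sasojag* is /g/ (voiced), it takes -di, giving *sasojagdi*.
*nuzmuh* — final consonant /h/ (voiceless) → -eb → *nuzmuheb*.

sasojagdi, nuzmuheb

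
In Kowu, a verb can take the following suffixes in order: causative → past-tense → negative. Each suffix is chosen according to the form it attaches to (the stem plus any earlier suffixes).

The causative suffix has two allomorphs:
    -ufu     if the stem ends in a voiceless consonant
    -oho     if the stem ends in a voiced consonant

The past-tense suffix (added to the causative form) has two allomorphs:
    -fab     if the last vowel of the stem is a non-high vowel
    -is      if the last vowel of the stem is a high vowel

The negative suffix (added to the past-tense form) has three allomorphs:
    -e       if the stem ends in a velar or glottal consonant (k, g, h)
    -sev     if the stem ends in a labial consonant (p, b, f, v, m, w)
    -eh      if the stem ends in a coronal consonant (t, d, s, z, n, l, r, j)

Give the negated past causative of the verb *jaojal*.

jaojalohofabsev

The final consonant of *jaojal* is /l/, which is voiced, so the causative suffix is -oho, giving *jaojaloho*.
The causative form *jaojaloho*: last vowel = /o/, a non-high vowel → -fab → *jaojalohofab*.
Since the final consonant of the past-tense form *jaojalohofab* is /b/ (labial), it takes -sev, giving *jaojalohofabsev*.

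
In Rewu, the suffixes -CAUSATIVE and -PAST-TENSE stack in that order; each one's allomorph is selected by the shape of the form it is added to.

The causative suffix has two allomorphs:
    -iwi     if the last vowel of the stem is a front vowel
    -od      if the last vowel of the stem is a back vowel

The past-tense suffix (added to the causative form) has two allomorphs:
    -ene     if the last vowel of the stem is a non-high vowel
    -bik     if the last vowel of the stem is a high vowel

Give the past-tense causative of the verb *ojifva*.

*ojifva*: last vowel = /a/, a back vowel → -od → *ojifvaod*.
The causative form *ojifvaod* — last vowel /o/ (a non-high vowel) → -ene → *ojifvaodene*.

ojifvaodene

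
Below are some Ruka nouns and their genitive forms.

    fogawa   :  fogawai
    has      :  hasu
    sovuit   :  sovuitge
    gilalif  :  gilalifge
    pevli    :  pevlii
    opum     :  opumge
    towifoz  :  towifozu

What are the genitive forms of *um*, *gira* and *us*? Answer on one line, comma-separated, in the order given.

Looking at the final sound of each stem: -u when the stem ends in a sibilant (*has*, *towifoz*); -ge when the stem ends in a non-sibilant consonant (*sovuit*, *gilalif*, *opum*); -i when the stem ends in a vowel (*fogawa*, *pevli*).
*um*: final sound = /m/, a non-sibilant consonant → -ge → *umge*.
The final sound of *gira* is /a/, which is a vowel, so the suffix is -i, giving *girai*.
*us*: final sound = /s/, a sibilant → -u → *usu*.

umge, girai, usu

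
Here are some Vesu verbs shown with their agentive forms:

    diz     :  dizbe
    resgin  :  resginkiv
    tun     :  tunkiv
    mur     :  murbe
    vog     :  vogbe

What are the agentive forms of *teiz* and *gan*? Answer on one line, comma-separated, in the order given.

teizbe, gankiv

The pattern is nasality of the final consonant: -kiv when the stem ends in a nasal (*resgin*, *tun*); -be when the stem ends in a non-nasal consonant (*diz*, *mur*, *vog*).
*teiz* — final consonant /z/ (non-nasal) → -be → *teizbe*.
The final consonant of *gan* is /n/, which is a nasal, so the suffix is -kiv, giving *gankiv*.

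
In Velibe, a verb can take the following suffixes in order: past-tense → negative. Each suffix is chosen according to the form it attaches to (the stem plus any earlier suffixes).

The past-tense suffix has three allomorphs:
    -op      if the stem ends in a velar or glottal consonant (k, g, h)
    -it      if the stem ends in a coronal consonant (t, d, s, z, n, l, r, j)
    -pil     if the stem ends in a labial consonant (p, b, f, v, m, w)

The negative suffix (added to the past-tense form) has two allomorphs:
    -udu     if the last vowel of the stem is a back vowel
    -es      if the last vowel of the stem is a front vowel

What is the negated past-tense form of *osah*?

osahopudu

*osah*: final consonant = /h/, velar/glottal → -op → *osahop*.
Since the last vowel of the past-tense form *osahop* is /o/ (a back vowel), it takes -udu, giving *osahopudu*.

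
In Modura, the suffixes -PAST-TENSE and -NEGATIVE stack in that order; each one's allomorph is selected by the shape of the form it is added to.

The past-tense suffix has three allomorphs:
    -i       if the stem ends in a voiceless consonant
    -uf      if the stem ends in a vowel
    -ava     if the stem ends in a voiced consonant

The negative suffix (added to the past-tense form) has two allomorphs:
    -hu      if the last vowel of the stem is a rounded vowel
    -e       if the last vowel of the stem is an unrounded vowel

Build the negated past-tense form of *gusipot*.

The final sound of *gusipot* is /t/, which is a voiceless consonant, so the past-tense suffix is -i, giving *gusipoti*.
The past-tense form *gusipoti* — last vowel /i/ (an unrounded vowel) → -e → *gusipotie*.

gusipotie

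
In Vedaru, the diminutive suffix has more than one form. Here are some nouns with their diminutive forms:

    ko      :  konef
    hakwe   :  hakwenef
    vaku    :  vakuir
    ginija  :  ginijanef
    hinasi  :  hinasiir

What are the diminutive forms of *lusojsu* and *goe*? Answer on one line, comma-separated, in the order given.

The alternation tracks the last vowel of the stem — -ir when the last vowel of the stem is a high vowel (*vaku*, *hinasi*); -nef when the last vowel of the stem is a non-high vowel (*ko*, *hakwe*, *ginija*).
Since the last vowel of *lusojsu* is /u/ (a high vowel), it takes -ir, giving *lusojsuir*.
*goe*: last vowel = /e/, a non-high vowel → -nef → *goenef*.

lusojsuir, goenef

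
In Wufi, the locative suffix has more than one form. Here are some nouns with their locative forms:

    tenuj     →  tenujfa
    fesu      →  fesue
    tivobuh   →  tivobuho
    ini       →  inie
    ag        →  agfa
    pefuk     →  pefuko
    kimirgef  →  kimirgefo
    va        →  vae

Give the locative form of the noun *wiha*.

wihae

Looking at the final sound of each stem: -o when the stem ends in a voiceless consonant (*tivobuh*, *pefuk*, *kimirgef*); -fa when the stem ends in a voiced consonant (*tenuj*, *ag*); -e when the stem ends in a vowel (*fesu*, *ini*, *va*).
Since the final sound of *wiha* is /a/ (a vowel), it takes -e, giving *wihae*.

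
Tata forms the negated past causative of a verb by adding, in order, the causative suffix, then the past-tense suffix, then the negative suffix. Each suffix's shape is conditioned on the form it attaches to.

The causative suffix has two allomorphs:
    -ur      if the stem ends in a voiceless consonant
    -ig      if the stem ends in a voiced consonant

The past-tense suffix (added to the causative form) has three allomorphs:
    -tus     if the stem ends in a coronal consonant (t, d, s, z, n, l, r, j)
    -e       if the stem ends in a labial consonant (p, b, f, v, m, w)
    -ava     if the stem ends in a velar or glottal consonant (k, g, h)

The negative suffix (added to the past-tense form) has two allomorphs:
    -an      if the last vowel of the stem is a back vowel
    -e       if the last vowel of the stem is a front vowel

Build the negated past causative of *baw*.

Since the final consonant of *baw* is /w/ (voiced), it takes -ig, giving *bawig*.
The causative form *bawig*: final consonant = /g/, velar/glottal → -ava → *bawigava*.
Since the last vowel of the past-tense form *bawigava* is /a/ (a back vowel), it takes -an, giving *bawigavaan*.

bawigavaan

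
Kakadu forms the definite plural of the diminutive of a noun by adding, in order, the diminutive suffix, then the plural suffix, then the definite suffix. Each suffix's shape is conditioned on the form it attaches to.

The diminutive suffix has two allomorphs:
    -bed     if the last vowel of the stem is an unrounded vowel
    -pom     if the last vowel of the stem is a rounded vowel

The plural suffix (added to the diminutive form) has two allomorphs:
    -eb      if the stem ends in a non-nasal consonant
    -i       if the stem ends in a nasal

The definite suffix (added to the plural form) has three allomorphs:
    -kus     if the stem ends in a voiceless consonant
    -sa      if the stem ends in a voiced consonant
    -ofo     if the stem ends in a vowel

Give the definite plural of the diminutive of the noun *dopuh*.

dopuhpomiofo

*dopuh* — last vowel /u/ (a rounded vowel) → -pom → *dopuhpom*.
Since the final consonant of the diminutive form *dopuhpom* is /m/ (a nasal), it takes -i, giving *dopuhpomi*.
Since the final sound of the plural form *dopuhpomi* is /i/ (a vowel), it takes -ofo, giving *dopuhpomiofo*.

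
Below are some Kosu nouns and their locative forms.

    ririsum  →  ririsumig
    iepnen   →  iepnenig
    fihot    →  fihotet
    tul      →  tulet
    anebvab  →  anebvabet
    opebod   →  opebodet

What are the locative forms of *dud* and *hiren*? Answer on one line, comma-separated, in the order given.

The pattern is nasality of the final consonant: -ig when the stem ends in a nasal (*ririsum*, *iepnen*); -et when the stem ends in a non-nasal consonant (*fihot*, *tul*, *anebvab*, *opebod*).
Since the final consonant of *dud* is /d/ (non-nasal), it takes -et, giving *dudet*.
*hiren* — final consonant /n/ (a nasal) → -ig → *hirenig*.

dudet, hirenig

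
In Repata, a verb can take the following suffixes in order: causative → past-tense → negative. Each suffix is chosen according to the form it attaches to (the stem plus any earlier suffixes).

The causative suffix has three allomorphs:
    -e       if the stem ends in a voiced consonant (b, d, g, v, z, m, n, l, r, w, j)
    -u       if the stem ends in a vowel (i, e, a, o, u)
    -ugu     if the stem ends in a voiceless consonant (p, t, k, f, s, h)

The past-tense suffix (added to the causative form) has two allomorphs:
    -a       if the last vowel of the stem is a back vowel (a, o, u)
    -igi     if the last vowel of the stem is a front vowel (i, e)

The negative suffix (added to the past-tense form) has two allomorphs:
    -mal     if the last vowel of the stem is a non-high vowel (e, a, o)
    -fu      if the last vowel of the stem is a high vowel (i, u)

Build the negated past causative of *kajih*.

kajihuguamal

Since the final sound of *kajih* is /h/ (a voiceless consonant), it takes -ugu, giving *kajihugu*.
Since the last vowel of the causative form *kajihugu* is /u/ (a back vowel), it takes -a, giving *kajihugua*.
The past-tense form *kajihugua* — last vowel /a/ (a non-high vowel) → -mal → *kajihuguamal*.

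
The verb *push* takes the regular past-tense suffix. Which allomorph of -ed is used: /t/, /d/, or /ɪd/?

The stem *push* ends in a voiceless consonant other than /t/.
The -ed suffix is realized as /ɪd/ after /t, d/; as /t/ after other voiceless consonants; and as /d/ after other voiced sounds.
So -ed on *push* is pronounced /t/.

/t/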